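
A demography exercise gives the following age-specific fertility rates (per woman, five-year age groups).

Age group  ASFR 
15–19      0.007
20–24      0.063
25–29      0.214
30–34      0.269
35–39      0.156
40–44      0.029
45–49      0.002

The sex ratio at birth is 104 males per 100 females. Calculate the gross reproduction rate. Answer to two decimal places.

Proportion female at birth = 100 / (100 + 104) = 0.49020.
Sum of ASFRs = 0.007 + 0.063 + 0.214 + 0.269 + 0.156 + 0.029 + 0.002 = 0.740
TFR = 5 × 0.740 = 3.7
GRR = 0.49020 × 3.7 = 1.81374

1.81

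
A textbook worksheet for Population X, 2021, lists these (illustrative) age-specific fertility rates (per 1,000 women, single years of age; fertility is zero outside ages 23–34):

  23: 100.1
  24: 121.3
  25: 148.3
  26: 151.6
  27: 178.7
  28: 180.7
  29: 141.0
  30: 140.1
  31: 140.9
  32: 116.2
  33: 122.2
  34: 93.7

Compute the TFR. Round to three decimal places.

1.635

Sum of ASFRs = 100.1 + 121.3 + 148.3 + 151.6 + 178.7 + 180.7 + 141.0 + 140.1 + 140.9 + 116.2 + 122.2 + 93.7 = 1634.8
TFR = 1634.8 / 1000 = 1.6348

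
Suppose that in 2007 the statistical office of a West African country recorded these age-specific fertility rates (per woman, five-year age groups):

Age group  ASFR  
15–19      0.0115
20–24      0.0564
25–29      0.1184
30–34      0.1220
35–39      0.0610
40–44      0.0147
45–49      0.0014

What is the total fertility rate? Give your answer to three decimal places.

1.927

Sum of ASFRs = 0.0115 + 0.0564 + 0.1184 + 0.1220 + 0.0610 + 0.0147 + 0.0014 = 0.3854
TFR = 5 × 0.3854 = 1.927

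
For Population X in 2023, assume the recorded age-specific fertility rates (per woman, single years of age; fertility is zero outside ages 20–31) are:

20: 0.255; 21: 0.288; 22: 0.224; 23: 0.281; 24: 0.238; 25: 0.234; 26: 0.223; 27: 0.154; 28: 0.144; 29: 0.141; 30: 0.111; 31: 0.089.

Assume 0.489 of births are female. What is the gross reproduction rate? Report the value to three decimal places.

Proportion female at birth = 0.489.
Sum of ASFRs = 0.255 + 0.288 + 0.224 + 0.281 + 0.238 + 0.234 + 0.223 + 0.154 + 0.144 + 0.141 + 0.111 + 0.089 = 2.382
TFR = 2.382
GRR = 0.489 × 2.382 = 1.16480

1.165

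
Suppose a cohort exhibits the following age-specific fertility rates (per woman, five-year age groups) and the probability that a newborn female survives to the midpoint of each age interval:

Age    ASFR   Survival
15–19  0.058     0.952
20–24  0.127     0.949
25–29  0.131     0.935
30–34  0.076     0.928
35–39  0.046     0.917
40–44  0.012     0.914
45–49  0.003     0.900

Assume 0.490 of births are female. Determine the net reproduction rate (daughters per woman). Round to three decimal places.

Proportion female at birth = 0.490.
Per-age-group product (5 × ASFR × survival probability):
  15–19: 5 × 0.058 × 0.952 = 0.27608
  20–24: 5 × 0.127 × 0.949 = 0.60262
  25–29: 5 × 0.131 × 0.935 = 0.61243
  30–34: 5 × 0.076 × 0.928 = 0.35264
  35–39: 5 × 0.046 × 0.917 = 0.21091
  40–44: 5 × 0.012 × 0.914 = 0.05484
  45–49: 5 × 0.003 × 0.900 = 0.01350
Sum = 2.12302
NRR = 0.490 × 2.12302 = 1.04028

1.040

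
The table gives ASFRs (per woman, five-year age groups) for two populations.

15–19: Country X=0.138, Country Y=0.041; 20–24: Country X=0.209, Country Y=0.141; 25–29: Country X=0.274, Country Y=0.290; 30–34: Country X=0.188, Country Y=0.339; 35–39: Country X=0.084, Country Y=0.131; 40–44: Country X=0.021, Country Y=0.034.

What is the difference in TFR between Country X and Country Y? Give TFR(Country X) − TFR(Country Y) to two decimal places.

Country X:
  Sum of ASFRs = 0.138 + 0.209 + 0.274 + 0.188 + 0.084 + 0.021 = 0.914
  TFR = 5 × 0.914 = 4.57
Country Y:
  Sum of ASFRs = 0.041 + 0.141 + 0.290 + 0.339 + 0.131 + 0.034 = 0.976
  TFR = 5 × 0.976 = 4.88
Difference = 4.57 − 4.88 = -0.31

-0.31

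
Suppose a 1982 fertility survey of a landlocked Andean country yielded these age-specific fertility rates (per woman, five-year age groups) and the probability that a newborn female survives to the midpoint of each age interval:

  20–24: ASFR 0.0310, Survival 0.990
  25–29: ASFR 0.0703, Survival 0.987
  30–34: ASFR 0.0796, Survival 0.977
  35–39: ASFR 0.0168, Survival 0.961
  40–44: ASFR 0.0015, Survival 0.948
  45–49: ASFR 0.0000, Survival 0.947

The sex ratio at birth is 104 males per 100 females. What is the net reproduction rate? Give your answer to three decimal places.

0.479

Proportion female at birth = 100 / (100 + 104) = 0.49020.
Each age group contributes 5 × ASFR × survival:
  20–24: 5 × 0.0310 × 0.990 = 0.15345
  25–29: 5 × 0.0703 × 0.987 = 0.34693
  30–34: 5 × 0.0796 × 0.977 = 0.38885
  35–39: 5 × 0.0168 × 0.961 = 0.08072
  40–44: 5 × 0.0015 × 0.948 = 0.00711
  45–49: 5 × 0.0000 × 0.947 = 0.00000
Sum = 0.97706
NRR = 0.49020 × 0.97706 = 0.47895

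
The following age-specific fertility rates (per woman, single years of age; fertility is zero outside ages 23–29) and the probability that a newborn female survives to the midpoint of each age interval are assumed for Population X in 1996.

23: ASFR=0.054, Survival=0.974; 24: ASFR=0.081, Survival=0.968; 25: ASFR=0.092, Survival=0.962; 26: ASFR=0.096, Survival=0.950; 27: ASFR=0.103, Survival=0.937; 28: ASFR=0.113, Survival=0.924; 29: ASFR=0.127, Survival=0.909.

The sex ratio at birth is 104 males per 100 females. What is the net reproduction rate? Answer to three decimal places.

0.307

Proportion female at birth = 100 / (100 + 104) = 0.49020.
Per-age-group product (1 × ASFR × survival probability):
  23: 1 × 0.054 × 0.974 = 0.05260
  24: 1 × 0.081 × 0.968 = 0.07841
  25: 1 × 0.092 × 0.962 = 0.08850
  26: 1 × 0.096 × 0.950 = 0.09120
  27: 1 × 0.103 × 0.937 = 0.09651
  28: 1 × 0.113 × 0.924 = 0.10441
  29: 1 × 0.127 × 0.909 = 0.11544
Sum = 0.62707
NRR = 0.49020 × 0.62707 = 0.30739
NRR < 1, so the cohort does not fully replace itself.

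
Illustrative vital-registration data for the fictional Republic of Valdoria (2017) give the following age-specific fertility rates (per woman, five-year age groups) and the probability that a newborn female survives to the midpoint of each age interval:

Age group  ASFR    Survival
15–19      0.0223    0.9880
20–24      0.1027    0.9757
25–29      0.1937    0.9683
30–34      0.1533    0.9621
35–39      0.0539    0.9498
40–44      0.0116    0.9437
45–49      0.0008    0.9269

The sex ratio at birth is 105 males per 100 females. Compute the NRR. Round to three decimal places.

Proportion female at birth = 100 / (100 + 105) = 0.48780.
Per-age-group product (5 × ASFR × survival probability):
  15–19: 5 × 0.0223 × 0.9880 = 0.11016
  20–24: 5 × 0.1027 × 0.9757 = 0.50102
  25–29: 5 × 0.1937 × 0.9683 = 0.93780
  30–34: 5 × 0.1533 × 0.9621 = 0.73745
  35–39: 5 × 0.0539 × 0.9498 = 0.25597
  40–44: 5 × 0.0116 × 0.9437 = 0.05473
  45–49: 5 × 0.0008 × 0.9269 = 0.00371
Sum = 2.60084
NRR = 0.48780 × 2.60084 = 1.26869

1.269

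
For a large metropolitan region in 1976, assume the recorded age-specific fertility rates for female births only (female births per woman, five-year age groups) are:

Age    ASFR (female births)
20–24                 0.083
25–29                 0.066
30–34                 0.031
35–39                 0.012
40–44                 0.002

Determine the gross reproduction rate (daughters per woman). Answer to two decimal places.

Sum of female ASFRs = 0.083 + 0.066 + 0.031 + 0.012 + 0.002 = 0.194
GRR = 5 × 0.194 = 0.97

0.97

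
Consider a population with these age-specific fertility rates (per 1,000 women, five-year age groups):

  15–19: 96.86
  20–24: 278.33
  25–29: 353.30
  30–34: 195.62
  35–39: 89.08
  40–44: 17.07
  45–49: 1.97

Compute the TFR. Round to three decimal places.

Sum of ASFRs = 96.86 + 278.33 + 353.30 + 195.62 + 89.08 + 17.07 + 1.97 = 1032.23
TFR = 5 × 1032.23 / 1000 = 5.16115

5.161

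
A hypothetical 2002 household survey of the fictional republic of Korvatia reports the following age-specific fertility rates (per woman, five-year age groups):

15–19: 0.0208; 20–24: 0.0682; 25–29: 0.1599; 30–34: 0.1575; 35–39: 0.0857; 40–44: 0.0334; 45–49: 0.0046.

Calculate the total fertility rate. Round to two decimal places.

2.65

Sum of ASFRs = 0.0208 + 0.0682 + 0.1599 + 0.1575 + 0.0857 + 0.0334 + 0.0046 = 0.5301
TFR = 5 × 0.5301 = 2.6505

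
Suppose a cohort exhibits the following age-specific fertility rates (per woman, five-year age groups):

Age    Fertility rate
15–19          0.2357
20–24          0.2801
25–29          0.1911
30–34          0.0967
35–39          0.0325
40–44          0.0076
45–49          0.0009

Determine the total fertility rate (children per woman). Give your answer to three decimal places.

Sum of ASFRs = 0.2357 + 0.2801 + 0.1911 + 0.0967 + 0.0325 + 0.0076 + 0.0009 = 0.8446
TFR = 5 × 0.8446 = 4.223

4.223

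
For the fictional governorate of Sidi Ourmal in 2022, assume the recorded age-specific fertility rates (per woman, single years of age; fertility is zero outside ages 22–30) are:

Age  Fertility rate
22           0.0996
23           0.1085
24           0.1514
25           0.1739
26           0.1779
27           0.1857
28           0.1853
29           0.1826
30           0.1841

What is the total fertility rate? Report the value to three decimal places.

1.449

Sum of ASFRs = 0.0996 + 0.1085 + 0.1514 + 0.1739 + 0.1779 + 0.1857 + 0.1853 + 0.1826 + 0.1841 = 1.4490
TFR = 1.449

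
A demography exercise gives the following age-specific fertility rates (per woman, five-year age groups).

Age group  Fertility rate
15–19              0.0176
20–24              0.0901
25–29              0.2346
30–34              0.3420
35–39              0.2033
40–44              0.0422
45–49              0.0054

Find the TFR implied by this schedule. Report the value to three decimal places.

Sum of ASFRs = 0.0176 + 0.0901 + 0.2346 + 0.3420 + 0.2033 + 0.0422 + 0.0054 = 0.9352
TFR = 5 × 0.9352 = 4.676

4.676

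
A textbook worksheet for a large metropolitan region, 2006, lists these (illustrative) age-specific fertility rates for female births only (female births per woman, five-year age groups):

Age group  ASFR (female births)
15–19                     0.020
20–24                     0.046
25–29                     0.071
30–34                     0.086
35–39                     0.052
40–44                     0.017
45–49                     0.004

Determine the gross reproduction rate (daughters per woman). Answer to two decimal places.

1.48

Sum of female ASFRs = 0.020 + 0.046 + 0.071 + 0.086 + 0.052 + 0.017 + 0.004 = 0.296
GRR = 5 × 0.296 = 1.48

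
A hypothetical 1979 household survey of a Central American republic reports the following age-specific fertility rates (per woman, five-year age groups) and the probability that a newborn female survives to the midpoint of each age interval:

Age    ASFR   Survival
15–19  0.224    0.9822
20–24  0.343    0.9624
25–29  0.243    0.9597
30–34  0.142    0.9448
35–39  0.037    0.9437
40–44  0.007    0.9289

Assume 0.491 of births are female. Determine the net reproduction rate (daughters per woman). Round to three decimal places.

Proportion female at birth = 0.491.
Per-age-group product (5 × ASFR × survival probability):
  15–19: 5 × 0.224 × 0.9822 = 1.10006
  20–24: 5 × 0.343 × 0.9624 = 1.65052
  25–29: 5 × 0.243 × 0.9597 = 1.16604
  30–34: 5 × 0.142 × 0.9448 = 0.67081
  35–39: 5 × 0.037 × 0.9437 = 0.17458
  40–44: 5 × 0.007 × 0.9289 = 0.03251
Sum = 4.79452
NRR = 0.491 × 4.79452 = 2.35411
NRR > 1, so each generation more than replaces itself.

2.354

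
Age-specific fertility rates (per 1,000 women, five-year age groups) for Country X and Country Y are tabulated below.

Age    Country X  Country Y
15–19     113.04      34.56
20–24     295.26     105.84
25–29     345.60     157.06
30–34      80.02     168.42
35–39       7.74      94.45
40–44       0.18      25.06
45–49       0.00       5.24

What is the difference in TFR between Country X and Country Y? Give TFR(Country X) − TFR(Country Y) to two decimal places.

Country X:
  Sum of ASFRs = 113.04 + 295.26 + 345.60 + 80.02 + 7.74 + 0.18 + 0.00 = 841.84
  TFR = 5 × 841.84 / 1000 = 4.2092
Country Y:
  Sum of ASFRs = 34.56 + 105.84 + 157.06 + 168.42 + 94.45 + 25.06 + 5.24 = 590.63
  TFR = 5 × 590.63 / 1000 = 2.95315
Difference = 4.2092 − 2.95315 = 1.25605

1.26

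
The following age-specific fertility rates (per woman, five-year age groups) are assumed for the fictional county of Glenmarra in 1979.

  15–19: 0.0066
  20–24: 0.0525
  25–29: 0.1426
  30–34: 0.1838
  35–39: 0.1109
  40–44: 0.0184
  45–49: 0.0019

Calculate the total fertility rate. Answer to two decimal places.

Sum of ASFRs = 0.0066 + 0.0525 + 0.1426 + 0.1838 + 0.1109 + 0.0184 + 0.0019 = 0.5167
TFR = 5 × 0.5167 = 2.5835

2.58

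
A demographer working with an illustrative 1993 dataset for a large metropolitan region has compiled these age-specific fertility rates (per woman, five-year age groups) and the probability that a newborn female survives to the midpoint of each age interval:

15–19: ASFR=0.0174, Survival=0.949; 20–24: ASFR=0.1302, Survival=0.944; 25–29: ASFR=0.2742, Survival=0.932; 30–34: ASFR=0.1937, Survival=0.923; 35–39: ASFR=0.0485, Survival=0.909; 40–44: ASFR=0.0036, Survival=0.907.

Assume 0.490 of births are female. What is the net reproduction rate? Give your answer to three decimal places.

Proportion female at birth = 0.490.
Each age group contributes 5 × ASFR × survival:
  15–19: 5 × 0.0174 × 0.949 = 0.08256
  20–24: 5 × 0.1302 × 0.944 = 0.61454
  25–29: 5 × 0.2742 × 0.932 = 1.27777
  30–34: 5 × 0.1937 × 0.923 = 0.89393
  35–39: 5 × 0.0485 × 0.909 = 0.22043
  40–44: 5 × 0.0036 × 0.907 = 0.01633
Sum = 3.10556
NRR = 0.490 × 3.10556 = 1.52172

1.522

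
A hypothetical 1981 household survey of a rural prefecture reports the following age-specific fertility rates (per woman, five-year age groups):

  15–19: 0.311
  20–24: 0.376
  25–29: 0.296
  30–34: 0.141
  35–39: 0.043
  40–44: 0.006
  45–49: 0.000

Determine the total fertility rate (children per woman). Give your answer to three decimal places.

5.865

Sum of ASFRs = 0.311 + 0.376 + 0.296 + 0.141 + 0.043 + 0.006 + 0.000 = 1.173
TFR = 5 × 1.173 = 5.865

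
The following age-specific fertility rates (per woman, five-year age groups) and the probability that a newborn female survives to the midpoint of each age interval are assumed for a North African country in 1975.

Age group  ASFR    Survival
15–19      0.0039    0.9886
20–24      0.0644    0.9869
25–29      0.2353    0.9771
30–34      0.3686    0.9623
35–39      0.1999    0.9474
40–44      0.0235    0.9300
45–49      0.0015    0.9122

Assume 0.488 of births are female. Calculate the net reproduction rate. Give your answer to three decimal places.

2.110

Proportion female at birth = 0.488.
Survival-weighted fertility by age (5·fₓ·Sₓ):
  15–19: 5 × 0.0039 × 0.9886 = 0.01928
  20–24: 5 × 0.0644 × 0.9869 = 0.31778
  25–29: 5 × 0.2353 × 0.9771 = 1.14956
  30–34: 5 × 0.3686 × 0.9623 = 1.77352
  35–39: 5 × 0.1999 × 0.9474 = 0.94693
  40–44: 5 × 0.0235 × 0.9300 = 0.10928
  45–49: 5 × 0.0015 × 0.9122 = 0.00684
Sum = 4.32319
NRR = 0.488 × 4.32319 = 2.10972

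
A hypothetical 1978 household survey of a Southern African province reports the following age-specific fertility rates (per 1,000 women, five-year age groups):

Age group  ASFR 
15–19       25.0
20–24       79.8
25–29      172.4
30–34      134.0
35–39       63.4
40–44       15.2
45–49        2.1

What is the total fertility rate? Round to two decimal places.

Sum of ASFRs = 25.0 + 79.8 + 172.4 + 134.0 + 63.4 + 15.2 + 2.1 = 491.9
TFR = 5 × 491.9 / 1000 = 2.4595

2.46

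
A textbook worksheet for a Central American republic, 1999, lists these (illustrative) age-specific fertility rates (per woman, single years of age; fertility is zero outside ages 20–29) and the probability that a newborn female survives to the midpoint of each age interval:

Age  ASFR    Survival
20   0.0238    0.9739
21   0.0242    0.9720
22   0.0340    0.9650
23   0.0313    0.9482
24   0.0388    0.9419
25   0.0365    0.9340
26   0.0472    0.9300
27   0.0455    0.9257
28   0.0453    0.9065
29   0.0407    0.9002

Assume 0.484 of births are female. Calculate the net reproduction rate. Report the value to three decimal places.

0.166

Proportion female at birth = 0.484.
Per-age-group product (1 × ASFR × survival probability):
  20: 1 × 0.0238 × 0.9739 = 0.02318
  21: 1 × 0.0242 × 0.9720 = 0.02352
  22: 1 × 0.0340 × 0.9650 = 0.03281
  23: 1 × 0.0313 × 0.9482 = 0.02968
  24: 1 × 0.0388 × 0.9419 = 0.03655
  25: 1 × 0.0365 × 0.9340 = 0.03409
  26: 1 × 0.0472 × 0.9300 = 0.04390
  27: 1 × 0.0455 × 0.9257 = 0.04212
  28: 1 × 0.0453 × 0.9065 = 0.04106
  29: 1 × 0.0407 × 0.9002 = 0.03664
Sum = 0.34355
NRR = 0.484 × 0.34355 = 0.16628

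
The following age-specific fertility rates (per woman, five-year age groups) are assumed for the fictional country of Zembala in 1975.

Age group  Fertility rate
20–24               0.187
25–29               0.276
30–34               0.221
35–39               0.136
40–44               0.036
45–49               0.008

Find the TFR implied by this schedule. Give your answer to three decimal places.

4.320

Sum of ASFRs = 0.187 + 0.276 + 0.221 + 0.136 + 0.036 + 0.008 = 0.864
TFR = 5 × 0.864 = 4.32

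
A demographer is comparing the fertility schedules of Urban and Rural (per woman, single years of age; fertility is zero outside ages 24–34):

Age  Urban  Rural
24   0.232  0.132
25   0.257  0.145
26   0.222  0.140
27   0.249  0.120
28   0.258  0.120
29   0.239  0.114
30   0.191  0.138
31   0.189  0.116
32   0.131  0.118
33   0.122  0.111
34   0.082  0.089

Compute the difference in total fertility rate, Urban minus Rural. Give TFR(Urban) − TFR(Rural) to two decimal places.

Urban:
  Sum of ASFRs = 0.232 + 0.257 + 0.222 + 0.249 + 0.258 + 0.239 + 0.191 + 0.189 + 0.131 + 0.122 + 0.082 = 2.172
  TFR = 2.172
Rural:
  Sum of ASFRs = 0.132 + 0.145 + 0.140 + 0.120 + 0.120 + 0.114 + 0.138 + 0.116 + 0.118 + 0.111 + 0.089 = 1.343
  TFR = 1.343
Difference = 2.172 − 1.343 = 0.829

0.83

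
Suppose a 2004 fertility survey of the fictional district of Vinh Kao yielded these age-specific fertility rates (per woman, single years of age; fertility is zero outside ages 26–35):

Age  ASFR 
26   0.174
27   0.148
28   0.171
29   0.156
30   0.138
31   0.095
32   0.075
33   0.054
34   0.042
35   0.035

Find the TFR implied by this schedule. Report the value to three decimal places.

Sum of ASFRs = 0.174 + 0.148 + 0.171 + 0.156 + 0.138 + 0.095 + 0.075 + 0.054 + 0.042 + 0.035 = 1.088
TFR = 1.088

1.088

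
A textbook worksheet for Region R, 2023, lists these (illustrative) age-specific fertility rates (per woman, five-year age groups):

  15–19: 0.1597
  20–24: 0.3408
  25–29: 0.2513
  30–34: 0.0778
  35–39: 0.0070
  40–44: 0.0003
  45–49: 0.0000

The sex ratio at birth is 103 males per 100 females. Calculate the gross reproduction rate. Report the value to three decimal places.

Proportion female at birth = 100 / (100 + 103) = 0.49261.
Sum of ASFRs = 0.1597 + 0.3408 + 0.2513 + 0.0778 + 0.0070 + 0.0003 + 0.0000 = 0.8369
TFR = 5 × 0.8369 = 4.1845
GRR = 0.49261 × 4.1845 = 2.06133

2.061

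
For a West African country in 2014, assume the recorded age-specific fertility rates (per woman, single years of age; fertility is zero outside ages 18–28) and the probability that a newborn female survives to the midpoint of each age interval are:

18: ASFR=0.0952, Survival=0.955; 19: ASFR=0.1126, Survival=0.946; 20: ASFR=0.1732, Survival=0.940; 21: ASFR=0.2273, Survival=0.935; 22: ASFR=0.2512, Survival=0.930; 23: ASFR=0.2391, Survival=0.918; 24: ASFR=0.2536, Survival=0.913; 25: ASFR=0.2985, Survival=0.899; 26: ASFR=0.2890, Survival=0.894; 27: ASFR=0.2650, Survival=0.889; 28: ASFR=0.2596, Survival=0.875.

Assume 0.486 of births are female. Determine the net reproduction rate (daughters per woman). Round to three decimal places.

Proportion female at birth = 0.486.
Weighting each age-specific rate by interval width and survival:
  18: 1 × 0.0952 × 0.955 = 0.09092
  19: 1 × 0.1126 × 0.946 = 0.10652
  20: 1 × 0.1732 × 0.940 = 0.16281
  21: 1 × 0.2273 × 0.935 = 0.21253
  22: 1 × 0.2512 × 0.930 = 0.23362
  23: 1 × 0.2391 × 0.918 = 0.21949
  24: 1 × 0.2536 × 0.913 = 0.23154
  25: 1 × 0.2985 × 0.899 = 0.26835
  26: 1 × 0.2890 × 0.894 = 0.25837
  27: 1 × 0.2650 × 0.889 = 0.23559
  28: 1 × 0.2596 × 0.875 = 0.22715
Sum = 2.24689
NRR = 0.486 × 2.24689 = 1.09199
With NRR above 1 the population is above replacement fertility.

1.092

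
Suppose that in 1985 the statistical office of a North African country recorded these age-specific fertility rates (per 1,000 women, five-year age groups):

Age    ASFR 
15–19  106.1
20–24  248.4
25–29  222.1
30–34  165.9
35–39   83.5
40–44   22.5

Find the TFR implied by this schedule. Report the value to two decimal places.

Sum of ASFRs = 106.1 + 248.4 + 222.1 + 165.9 + 83.5 + 22.5 = 848.5
TFR = 5 × 848.5 / 1000 = 4.2425

4.24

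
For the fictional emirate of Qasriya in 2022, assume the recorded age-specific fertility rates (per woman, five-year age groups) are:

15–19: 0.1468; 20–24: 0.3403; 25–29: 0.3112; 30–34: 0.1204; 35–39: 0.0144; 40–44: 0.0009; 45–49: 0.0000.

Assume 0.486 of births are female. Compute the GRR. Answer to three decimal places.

2.270

Proportion female at birth = 0.486.
Sum of ASFRs = 0.1468 + 0.3403 + 0.3112 + 0.1204 + 0.0144 + 0.0009 + 0.0000 = 0.9340
TFR = 5 × 0.9340 = 4.67
GRR = 0.486 × 4.67 = 2.26962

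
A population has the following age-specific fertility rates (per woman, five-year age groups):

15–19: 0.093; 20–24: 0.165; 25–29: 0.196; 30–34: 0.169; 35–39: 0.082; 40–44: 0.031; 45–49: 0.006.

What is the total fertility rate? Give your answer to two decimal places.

Sum of ASFRs = 0.093 + 0.165 + 0.196 + 0.169 + 0.082 + 0.031 + 0.006 = 0.742
TFR = 5 × 0.742 = 3.71

3.71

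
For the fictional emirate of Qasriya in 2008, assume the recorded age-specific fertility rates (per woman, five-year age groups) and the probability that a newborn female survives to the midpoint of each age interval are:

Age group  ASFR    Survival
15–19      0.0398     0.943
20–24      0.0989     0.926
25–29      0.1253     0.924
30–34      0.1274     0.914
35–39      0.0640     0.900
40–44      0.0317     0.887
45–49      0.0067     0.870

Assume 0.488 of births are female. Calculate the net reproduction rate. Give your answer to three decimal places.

1.105

Proportion female at birth = 0.488.
Weighting each age-specific rate by interval width and survival:
  15–19: 5 × 0.0398 × 0.943 = 0.18766
  20–24: 5 × 0.0989 × 0.926 = 0.45791
  25–29: 5 × 0.1253 × 0.924 = 0.57889
  30–34: 5 × 0.1274 × 0.914 = 0.58222
  35–39: 5 × 0.0640 × 0.900 = 0.28800
  40–44: 5 × 0.0317 × 0.887 = 0.14059
  45–49: 5 × 0.0067 × 0.870 = 0.02915
Sum = 2.26442
NRR = 0.488 × 2.26442 = 1.10504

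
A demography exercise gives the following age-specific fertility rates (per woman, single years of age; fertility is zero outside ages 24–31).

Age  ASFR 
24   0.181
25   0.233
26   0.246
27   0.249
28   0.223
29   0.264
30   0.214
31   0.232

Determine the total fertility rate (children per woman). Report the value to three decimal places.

1.842

Sum of ASFRs = 0.181 + 0.233 + 0.246 + 0.249 + 0.223 + 0.264 + 0.214 + 0.232 = 1.842
TFR = 1.842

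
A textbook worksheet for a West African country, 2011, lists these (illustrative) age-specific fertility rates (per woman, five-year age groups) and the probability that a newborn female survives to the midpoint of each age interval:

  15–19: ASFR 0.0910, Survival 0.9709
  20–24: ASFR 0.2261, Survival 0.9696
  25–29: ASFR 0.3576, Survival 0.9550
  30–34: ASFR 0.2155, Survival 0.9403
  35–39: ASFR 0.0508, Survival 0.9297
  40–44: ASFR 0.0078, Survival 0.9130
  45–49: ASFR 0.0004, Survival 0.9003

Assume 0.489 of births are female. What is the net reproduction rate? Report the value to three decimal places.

Proportion female at birth = 0.489.
Survival-weighted fertility by age (5·fₓ·Sₓ):
  15–19: 5 × 0.0910 × 0.9709 = 0.44176
  20–24: 5 × 0.2261 × 0.9696 = 1.09613
  25–29: 5 × 0.3576 × 0.9550 = 1.70754
  30–34: 5 × 0.2155 × 0.9403 = 1.01317
  35–39: 5 × 0.0508 × 0.9297 = 0.23614
  40–44: 5 × 0.0078 × 0.9130 = 0.03561
  45–49: 5 × 0.0004 × 0.9003 = 0.00180
Sum = 4.53215
NRR = 0.489 × 4.53215 = 2.21622
An NRR exceeding 1 indicates intrinsic growth under these rates.

2.216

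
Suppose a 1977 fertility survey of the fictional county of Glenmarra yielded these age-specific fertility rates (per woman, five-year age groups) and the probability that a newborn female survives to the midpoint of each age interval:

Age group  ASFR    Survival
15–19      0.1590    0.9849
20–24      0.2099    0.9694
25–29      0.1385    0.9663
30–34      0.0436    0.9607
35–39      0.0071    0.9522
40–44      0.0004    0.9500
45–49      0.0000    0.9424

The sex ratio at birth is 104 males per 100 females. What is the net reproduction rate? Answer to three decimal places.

1.331

Proportion female at birth = 100 / (100 + 104) = 0.49020.
Each age group contributes 5 × ASFR × survival:
  15–19: 5 × 0.1590 × 0.9849 = 0.78300
  20–24: 5 × 0.2099 × 0.9694 = 1.01739
  25–29: 5 × 0.1385 × 0.9663 = 0.66916
  30–34: 5 × 0.0436 × 0.9607 = 0.20943
  35–39: 5 × 0.0071 × 0.9522 = 0.03380
  40–44: 5 × 0.0004 × 0.9500 = 0.00190
  45–49: 5 × 0.0000 × 0.9424 = 0.00000
Sum = 2.71468
NRR = 0.49020 × 2.71468 = 1.33074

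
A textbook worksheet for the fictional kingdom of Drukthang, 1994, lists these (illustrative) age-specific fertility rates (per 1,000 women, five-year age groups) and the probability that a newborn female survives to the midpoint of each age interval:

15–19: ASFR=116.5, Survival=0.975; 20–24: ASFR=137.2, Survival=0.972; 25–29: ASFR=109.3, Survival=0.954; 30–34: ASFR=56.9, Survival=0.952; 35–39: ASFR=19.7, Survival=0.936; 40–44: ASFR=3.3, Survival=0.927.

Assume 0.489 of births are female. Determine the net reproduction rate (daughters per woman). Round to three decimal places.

1.044

Proportion female at birth = 0.489.
Survival-weighted fertility by age (5·fₓ·Sₓ):
  15–19: 5 × 116.5/1000 × 0.975 = 0.56794
  20–24: 5 × 137.2/1000 × 0.972 = 0.66679
  25–29: 5 × 109.3/1000 × 0.954 = 0.52136
  30–34: 5 × 56.9/1000 × 0.952 = 0.27084
  35–39: 5 × 19.7/1000 × 0.936 = 0.09220
  40–44: 5 × 3.3/1000 × 0.927 = 0.01530
Sum = 2.13443
NRR = 0.489 × 2.13443 = 1.04374
With NRR above 1 the population is above replacement fertility.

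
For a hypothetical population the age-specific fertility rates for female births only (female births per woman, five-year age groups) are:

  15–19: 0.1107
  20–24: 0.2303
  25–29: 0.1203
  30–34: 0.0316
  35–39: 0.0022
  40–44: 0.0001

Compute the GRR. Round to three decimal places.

Sum of female ASFRs = 0.1107 + 0.2303 + 0.1203 + 0.0316 + 0.0022 + 0.0001 = 0.4952
GRR = 5 × 0.4952 = 2.476

2.476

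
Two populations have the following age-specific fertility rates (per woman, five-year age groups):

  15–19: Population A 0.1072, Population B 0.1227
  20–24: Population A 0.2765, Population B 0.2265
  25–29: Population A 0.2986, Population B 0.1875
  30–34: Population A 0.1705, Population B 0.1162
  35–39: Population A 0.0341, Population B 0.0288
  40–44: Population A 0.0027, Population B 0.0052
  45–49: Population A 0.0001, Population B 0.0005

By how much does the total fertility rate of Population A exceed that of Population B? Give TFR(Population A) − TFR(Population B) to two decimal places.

1.01

Population A:
  Sum of ASFRs = 0.1072 + 0.2765 + 0.2986 + 0.1705 + 0.0341 + 0.0027 + 0.0001 = 0.8897
  TFR = 5 × 0.8897 = 4.4485
Population B:
  Sum of ASFRs = 0.1227 + 0.2265 + 0.1875 + 0.1162 + 0.0288 + 0.0052 + 0.0005 = 0.6874
  TFR = 5 × 0.6874 = 3.437
Difference = 4.4485 − 3.437 = 1.0115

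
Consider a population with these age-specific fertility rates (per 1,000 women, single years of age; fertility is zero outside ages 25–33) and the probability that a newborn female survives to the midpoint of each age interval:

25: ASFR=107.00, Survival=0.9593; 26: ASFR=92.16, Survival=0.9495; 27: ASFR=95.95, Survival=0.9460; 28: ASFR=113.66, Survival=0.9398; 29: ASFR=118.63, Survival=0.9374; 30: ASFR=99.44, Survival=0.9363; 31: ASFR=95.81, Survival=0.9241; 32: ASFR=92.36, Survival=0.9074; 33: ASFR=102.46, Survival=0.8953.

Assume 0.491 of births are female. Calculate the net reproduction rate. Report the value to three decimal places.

Proportion female at birth = 0.491.
Survival-weighted fertility by age (1·fₓ·Sₓ):
  25: 1 × 107.00/1000 × 0.9593 = 0.10265
  26: 1 × 92.16/1000 × 0.9495 = 0.08751
  27: 1 × 95.95/1000 × 0.9460 = 0.09077
  28: 1 × 113.66/1000 × 0.9398 = 0.10682
  29: 1 × 118.63/1000 × 0.9374 = 0.11120
  30: 1 × 99.44/1000 × 0.9363 = 0.09311
  31: 1 × 95.81/1000 × 0.9241 = 0.08854
  32: 1 × 92.36/1000 × 0.9074 = 0.08381
  33: 1 × 102.46/1000 × 0.8953 = 0.09173
Sum = 0.85614
NRR = 0.491 × 0.85614 = 0.42036

0.420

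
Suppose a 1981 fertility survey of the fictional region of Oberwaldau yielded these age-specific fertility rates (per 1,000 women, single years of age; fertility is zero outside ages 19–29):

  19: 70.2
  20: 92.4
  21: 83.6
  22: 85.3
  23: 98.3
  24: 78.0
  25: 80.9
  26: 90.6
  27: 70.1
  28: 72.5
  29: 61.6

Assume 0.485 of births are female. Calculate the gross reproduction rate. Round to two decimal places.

Proportion female at birth = 0.485.
Sum of ASFRs = 70.2 + 92.4 + 83.6 + 85.3 + 98.3 + 78.0 + 80.9 + 90.6 + 70.1 + 72.5 + 61.6 = 883.5
TFR = 883.5 / 1000 = 0.8835
GRR = 0.485 × 0.8835 = 0.42850

0.43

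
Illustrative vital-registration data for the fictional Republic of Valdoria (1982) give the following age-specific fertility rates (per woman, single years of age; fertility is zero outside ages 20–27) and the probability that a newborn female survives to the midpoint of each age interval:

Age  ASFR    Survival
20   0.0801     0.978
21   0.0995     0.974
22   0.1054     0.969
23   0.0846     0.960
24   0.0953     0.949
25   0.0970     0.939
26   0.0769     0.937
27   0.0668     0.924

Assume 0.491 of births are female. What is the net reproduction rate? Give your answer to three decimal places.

0.331

Proportion female at birth = 0.491.
Survival-weighted fertility by age (1·fₓ·Sₓ):
  20: 1 × 0.0801 × 0.978 = 0.07834
  21: 1 × 0.0995 × 0.974 = 0.09691
  22: 1 × 0.1054 × 0.969 = 0.10213
  23: 1 × 0.0846 × 0.960 = 0.08122
  24: 1 × 0.0953 × 0.949 = 0.09044
  25: 1 × 0.0970 × 0.939 = 0.09108
  26: 1 × 0.0769 × 0.937 = 0.07206
  27: 1 × 0.0668 × 0.924 = 0.06172
Sum = 0.67390
NRR = 0.491 × 0.67390 = 0.33088
NRR < 1, so the cohort does not fully replace itself.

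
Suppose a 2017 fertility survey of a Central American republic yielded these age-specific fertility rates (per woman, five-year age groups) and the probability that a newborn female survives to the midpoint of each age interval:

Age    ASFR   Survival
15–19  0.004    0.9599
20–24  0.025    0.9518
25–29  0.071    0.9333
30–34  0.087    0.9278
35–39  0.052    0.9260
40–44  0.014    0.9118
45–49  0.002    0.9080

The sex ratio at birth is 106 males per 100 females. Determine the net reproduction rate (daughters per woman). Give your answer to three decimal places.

0.576

Proportion female at birth = 100 / (100 + 106) = 0.48544.
Per-age-group product (5 × ASFR × survival probability):
  15–19: 5 × 0.004 × 0.9599 = 0.01920
  20–24: 5 × 0.025 × 0.9518 = 0.11898
  25–29: 5 × 0.071 × 0.9333 = 0.33132
  30–34: 5 × 0.087 × 0.9278 = 0.40359
  35–39: 5 × 0.052 × 0.9260 = 0.24076
  40–44: 5 × 0.014 × 0.9118 = 0.06383
  45–49: 5 × 0.002 × 0.9080 = 0.00908
Sum = 1.18676
NRR = 0.48544 × 1.18676 = 0.57610
NRR < 1, so the cohort does not fully replace itself.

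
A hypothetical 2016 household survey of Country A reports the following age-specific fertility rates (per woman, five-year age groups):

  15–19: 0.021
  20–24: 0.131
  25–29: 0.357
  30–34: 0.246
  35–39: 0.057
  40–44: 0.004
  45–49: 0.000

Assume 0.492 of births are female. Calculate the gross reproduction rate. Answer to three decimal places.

2.007

Proportion female at birth = 0.492.
Sum of ASFRs = 0.021 + 0.131 + 0.357 + 0.246 + 0.057 + 0.004 + 0.000 = 0.816
TFR = 5 × 0.816 = 4.08
GRR = 0.492 × 4.08 = 2.00736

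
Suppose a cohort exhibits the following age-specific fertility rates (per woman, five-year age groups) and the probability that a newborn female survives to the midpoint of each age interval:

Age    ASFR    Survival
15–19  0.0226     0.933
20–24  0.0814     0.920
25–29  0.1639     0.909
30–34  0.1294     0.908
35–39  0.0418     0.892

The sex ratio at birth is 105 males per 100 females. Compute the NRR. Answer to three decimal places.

0.975

Proportion female at birth = 100 / (100 + 105) = 0.48780.
Survival-weighted fertility by age (5·fₓ·Sₓ):
  15–19: 5 × 0.0226 × 0.933 = 0.10543
  20–24: 5 × 0.0814 × 0.920 = 0.37444
  25–29: 5 × 0.1639 × 0.909 = 0.74493
  30–34: 5 × 0.1294 × 0.908 = 0.58748
  35–39: 5 × 0.0418 × 0.892 = 0.18643
Sum = 1.99871
NRR = 0.48780 × 1.99871 = 0.97497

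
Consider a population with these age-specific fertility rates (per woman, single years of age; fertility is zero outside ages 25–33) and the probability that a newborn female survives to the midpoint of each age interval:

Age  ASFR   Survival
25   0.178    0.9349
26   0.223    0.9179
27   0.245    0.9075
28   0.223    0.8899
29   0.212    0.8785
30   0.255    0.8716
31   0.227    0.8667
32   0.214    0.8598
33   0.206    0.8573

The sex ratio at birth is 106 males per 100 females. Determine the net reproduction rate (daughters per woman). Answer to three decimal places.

Proportion female at birth = 100 / (100 + 106) = 0.48544.
Weighting each age-specific rate by interval width and survival:
  25: 1 × 0.178 × 0.9349 = 0.16641
  26: 1 × 0.223 × 0.9179 = 0.20469
  27: 1 × 0.245 × 0.9075 = 0.22234
  28: 1 × 0.223 × 0.8899 = 0.19845
  29: 1 × 0.212 × 0.8785 = 0.18624
  30: 1 × 0.255 × 0.8716 = 0.22226
  31: 1 × 0.227 × 0.8667 = 0.19674
  32: 1 × 0.214 × 0.8598 = 0.18400
  33: 1 × 0.206 × 0.8573 = 0.17660
Sum = 1.75773
NRR = 0.48544 × 1.75773 = 0.85327

0.853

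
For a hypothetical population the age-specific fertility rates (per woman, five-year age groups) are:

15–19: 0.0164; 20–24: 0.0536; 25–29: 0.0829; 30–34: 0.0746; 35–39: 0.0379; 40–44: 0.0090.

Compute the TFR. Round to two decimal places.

1.37

Sum of ASFRs = 0.0164 + 0.0536 + 0.0829 + 0.0746 + 0.0379 + 0.0090 = 0.2744
TFR = 5 × 0.2744 = 1.372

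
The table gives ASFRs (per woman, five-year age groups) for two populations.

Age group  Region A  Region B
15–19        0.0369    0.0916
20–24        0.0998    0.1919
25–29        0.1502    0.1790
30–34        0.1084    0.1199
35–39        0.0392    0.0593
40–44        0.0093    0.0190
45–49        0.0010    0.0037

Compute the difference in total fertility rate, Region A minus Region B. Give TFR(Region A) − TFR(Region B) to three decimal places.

Region A:
  Sum of ASFRs = 0.0369 + 0.0998 + 0.1502 + 0.1084 + 0.0392 + 0.0093 + 0.0010 = 0.4448
  TFR = 5 × 0.4448 = 2.224
Region B:
  Sum of ASFRs = 0.0916 + 0.1919 + 0.1790 + 0.1199 + 0.0593 + 0.0190 + 0.0037 = 0.6644
  TFR = 5 × 0.6644 = 3.322
Difference = 2.224 − 3.322 = -1.098

-1.098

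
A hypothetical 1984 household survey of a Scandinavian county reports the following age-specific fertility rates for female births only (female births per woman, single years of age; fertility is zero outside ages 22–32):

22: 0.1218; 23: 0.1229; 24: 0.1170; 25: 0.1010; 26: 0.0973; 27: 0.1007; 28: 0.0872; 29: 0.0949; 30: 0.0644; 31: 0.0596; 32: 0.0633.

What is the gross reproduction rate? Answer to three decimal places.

1.030

Sum of female ASFRs = 0.1218 + 0.1229 + 0.1170 + 0.1010 + 0.0973 + 0.1007 + 0.0872 + 0.0949 + 0.0644 + 0.0596 + 0.0633 = 1.0301
GRR = 1.0301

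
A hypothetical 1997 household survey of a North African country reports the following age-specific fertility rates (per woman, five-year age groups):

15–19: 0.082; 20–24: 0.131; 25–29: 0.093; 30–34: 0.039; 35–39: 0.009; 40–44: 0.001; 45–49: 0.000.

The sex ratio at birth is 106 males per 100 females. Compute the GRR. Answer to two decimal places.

0.86

Proportion female at birth = 100 / (100 + 106) = 0.48544.
Sum of ASFRs = 0.082 + 0.131 + 0.093 + 0.039 + 0.009 + 0.001 + 0.000 = 0.355
TFR = 5 × 0.355 = 1.775
GRR = 0.48544 × 1.775 = 0.86166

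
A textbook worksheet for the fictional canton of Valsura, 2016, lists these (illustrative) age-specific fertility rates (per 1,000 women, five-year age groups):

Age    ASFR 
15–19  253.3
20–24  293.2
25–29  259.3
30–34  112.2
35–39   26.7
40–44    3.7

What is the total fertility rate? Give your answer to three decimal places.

Sum of ASFRs = 253.3 + 293.2 + 259.3 + 112.2 + 26.7 + 3.7 = 948.4
TFR = 5 × 948.4 / 1000 = 4.742

4.742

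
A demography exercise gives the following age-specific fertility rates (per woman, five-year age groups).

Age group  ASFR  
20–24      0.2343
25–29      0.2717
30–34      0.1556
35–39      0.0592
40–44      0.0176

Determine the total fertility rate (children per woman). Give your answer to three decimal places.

3.692

Sum of ASFRs = 0.2343 + 0.2717 + 0.1556 + 0.0592 + 0.0176 = 0.7384
TFR = 5 × 0.7384 = 3.692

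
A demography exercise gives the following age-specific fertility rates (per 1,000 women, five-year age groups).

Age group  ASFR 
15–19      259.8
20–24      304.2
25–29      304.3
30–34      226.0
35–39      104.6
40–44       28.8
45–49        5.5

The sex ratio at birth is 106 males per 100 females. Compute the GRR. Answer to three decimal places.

Proportion female at birth = 100 / (100 + 106) = 0.48544.
Sum of ASFRs = 259.8 + 304.2 + 304.3 + 226.0 + 104.6 + 28.8 + 5.5 = 1233.2
TFR = 5 × 1233.2 / 1000 = 6.166
GRR = 0.48544 × 6.166 = 2.99322

2.993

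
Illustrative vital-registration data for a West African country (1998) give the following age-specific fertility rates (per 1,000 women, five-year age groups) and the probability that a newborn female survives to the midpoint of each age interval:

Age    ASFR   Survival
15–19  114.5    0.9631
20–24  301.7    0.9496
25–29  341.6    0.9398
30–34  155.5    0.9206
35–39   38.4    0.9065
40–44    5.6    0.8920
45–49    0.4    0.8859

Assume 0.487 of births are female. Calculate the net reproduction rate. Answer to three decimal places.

2.194

Proportion female at birth = 0.487.
Per-age-group product (5 × ASFR × survival probability):
  15–19: 5 × 114.5/1000 × 0.9631 = 0.55137
  20–24: 5 × 301.7/1000 × 0.9496 = 1.43247
  25–29: 5 × 341.6/1000 × 0.9398 = 1.60518
  30–34: 5 × 155.5/1000 × 0.9206 = 0.71577
  35–39: 5 × 38.4/1000 × 0.9065 = 0.17405
  40–44: 5 × 5.6/1000 × 0.8920 = 0.02498
  45–49: 5 × 0.4/1000 × 0.8859 = 0.00177
Sum = 4.50559
NRR = 0.487 × 4.50559 = 2.19422
An NRR exceeding 1 indicates intrinsic growth under these rates.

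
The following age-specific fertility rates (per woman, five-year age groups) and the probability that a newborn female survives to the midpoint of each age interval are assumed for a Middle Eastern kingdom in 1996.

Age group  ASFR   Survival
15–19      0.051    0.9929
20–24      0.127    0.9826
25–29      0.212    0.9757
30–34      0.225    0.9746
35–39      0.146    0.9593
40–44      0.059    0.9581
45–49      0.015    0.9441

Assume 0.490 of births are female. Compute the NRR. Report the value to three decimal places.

Proportion female at birth = 0.490.
Survival-weighted fertility by age (5·fₓ·Sₓ):
  15–19: 5 × 0.051 × 0.9929 = 0.25319
  20–24: 5 × 0.127 × 0.9826 = 0.62395
  25–29: 5 × 0.212 × 0.9757 = 1.03424
  30–34: 5 × 0.225 × 0.9746 = 1.09643
  35–39: 5 × 0.146 × 0.9593 = 0.70029
  40–44: 5 × 0.059 × 0.9581 = 0.28264
  45–49: 5 × 0.015 × 0.9441 = 0.07081
Sum = 4.06155
NRR = 0.490 × 4.06155 = 1.99016

1.990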